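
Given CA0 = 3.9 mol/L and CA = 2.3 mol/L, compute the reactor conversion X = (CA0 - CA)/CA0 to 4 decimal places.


X = (CA0 - CA) / CA0
X = (3.9 - 2.3) / 3.9
X = 1.6 / 3.9
X = 0.4103


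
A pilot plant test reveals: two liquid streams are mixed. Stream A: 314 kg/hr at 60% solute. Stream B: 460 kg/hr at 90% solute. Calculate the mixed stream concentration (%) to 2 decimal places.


Mass balance on solute: F1*x1 + F2*x2 = F3*x3
F3 = F1 + F2 = 314 + 460 = 774 kg/hr
x3 = (F1*x1 + F2*x2)/F3
x3 = (314*0.6 + 460*0.9) / 774
x3 = 77.83%


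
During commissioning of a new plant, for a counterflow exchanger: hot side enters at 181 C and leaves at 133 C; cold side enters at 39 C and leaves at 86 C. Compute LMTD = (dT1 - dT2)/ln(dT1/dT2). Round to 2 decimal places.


dT1 = Th_in - Tc_out = 181 - 86 = 95
dT2 = Th_out - Tc_in = 133 - 39 = 94
LMTD = (dT1 - dT2) / ln(dT1/dT2)
LMTD = (95 - 94) / ln(95/94)
LMTD = 94.50 K


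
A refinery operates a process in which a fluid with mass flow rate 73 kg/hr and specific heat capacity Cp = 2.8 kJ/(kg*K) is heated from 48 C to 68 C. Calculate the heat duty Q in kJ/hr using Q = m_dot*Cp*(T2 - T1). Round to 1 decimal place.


Q = m_dot * Cp * (T2 - T1)
Q = 73 * 2.8 * (68 - 48)
Q = 73 * 2.8 * 20
Q = 4088.0 kJ/hr


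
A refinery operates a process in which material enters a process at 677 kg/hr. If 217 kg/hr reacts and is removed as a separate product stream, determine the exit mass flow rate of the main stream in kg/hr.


Steady-state mass balance on the main outlet: F_out = F_in - F_removed
F_out = 677 - 217
F_out = 460 kg/hr


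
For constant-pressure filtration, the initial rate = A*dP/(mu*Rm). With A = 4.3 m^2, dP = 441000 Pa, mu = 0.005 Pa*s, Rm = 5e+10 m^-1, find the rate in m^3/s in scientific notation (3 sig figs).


rate = A * dP / (mu * Rm)
rate = 4.3 * 441000 / (0.005 * 5e+10)
rate = 1896300.0 / 2.500e+08
rate = 7.59e-03 m^3/s


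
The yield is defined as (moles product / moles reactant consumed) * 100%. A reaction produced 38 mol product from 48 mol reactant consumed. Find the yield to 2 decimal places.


Yield = (moles product / moles consumed) * 100%
Yield = (38 / 48) * 100
Yield = 0.7917 * 100
Yield = 79.17%


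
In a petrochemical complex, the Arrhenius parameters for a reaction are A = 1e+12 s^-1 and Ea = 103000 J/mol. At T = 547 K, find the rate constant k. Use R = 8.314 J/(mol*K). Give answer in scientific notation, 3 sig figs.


k = A * exp(-Ea/(R*T))
k = 1e+12 * exp(-103000 / (8.314 * 547))
k = 1e+12 * exp(-22.648523)
k = 1.46e+02


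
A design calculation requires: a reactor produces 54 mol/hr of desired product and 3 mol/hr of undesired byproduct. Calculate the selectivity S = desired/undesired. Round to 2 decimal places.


S = desired product rate / undesired product rate
S = 54 / 3
S = 18.00


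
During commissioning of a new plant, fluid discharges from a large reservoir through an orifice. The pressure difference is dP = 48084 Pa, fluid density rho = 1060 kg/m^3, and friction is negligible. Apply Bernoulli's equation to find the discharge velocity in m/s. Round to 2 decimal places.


v = sqrt(2*dP/rho)
v = sqrt(2*48084/1060)
v = sqrt(90.724528)
v = 9.52 m/s


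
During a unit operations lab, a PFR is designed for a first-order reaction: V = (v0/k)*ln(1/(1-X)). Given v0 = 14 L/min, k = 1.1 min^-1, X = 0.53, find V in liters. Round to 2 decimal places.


V = (v0/k) * ln(1/(1-X))
V = (14/1.1) * ln(1/(1-0.53))
V = 12.727273 * ln(2.12766)
V = 12.727273 * 0.755023
V = 9.61 L


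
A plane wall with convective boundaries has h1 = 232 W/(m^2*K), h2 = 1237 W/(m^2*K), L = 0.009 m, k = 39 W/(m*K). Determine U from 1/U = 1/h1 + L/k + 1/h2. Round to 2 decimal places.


1/U = 1/h1 + L/k + 1/h2
1/U = 1/232 + 0.009/39 + 1/1237
1/U = 0.0043103448 + 0.0002307692 + 0.0008084074
1/U = 0.0053495214
U = 186.93 W/(m^2*K)


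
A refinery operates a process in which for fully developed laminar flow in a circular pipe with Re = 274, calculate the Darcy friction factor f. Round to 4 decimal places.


f = 64 / Re
f = 64 / 274
f = 0.2336


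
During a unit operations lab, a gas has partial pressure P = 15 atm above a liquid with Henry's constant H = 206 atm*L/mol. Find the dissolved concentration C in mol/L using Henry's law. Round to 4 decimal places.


C = P / H
C = 15 / 206
C = 0.0728 mol/L


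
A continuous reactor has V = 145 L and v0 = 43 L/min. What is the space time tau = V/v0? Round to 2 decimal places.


tau = V / v0
tau = 145 / 43
tau = 3.37 min


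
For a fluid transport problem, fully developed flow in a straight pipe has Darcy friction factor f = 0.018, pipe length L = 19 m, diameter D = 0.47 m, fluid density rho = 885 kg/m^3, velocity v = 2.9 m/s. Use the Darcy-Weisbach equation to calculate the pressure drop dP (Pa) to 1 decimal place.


dP = f * (L/D) * (rho*v^2/2)
dP = 0.018 * (19/0.47) * (885*2.9^2/2)
L/D = 40.42553191
rho*v^2/2 = 885*8.41/2 = 3721.425
dP = 0.018 * 40.42553191 * 3721.425
dP = 2707.9 Pa


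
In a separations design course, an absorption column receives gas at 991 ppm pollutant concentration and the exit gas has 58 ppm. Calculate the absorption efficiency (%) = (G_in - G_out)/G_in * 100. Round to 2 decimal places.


Efficiency = (G_in - G_out) / G_in * 100%
Efficiency = (991 - 58) / 991 * 100
Efficiency = 933 / 991 * 100
Efficiency = 94.15%


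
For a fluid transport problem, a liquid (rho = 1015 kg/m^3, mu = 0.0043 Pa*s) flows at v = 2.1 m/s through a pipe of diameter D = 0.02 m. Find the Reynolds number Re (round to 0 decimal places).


Re = rho * v * D / mu
Re = 1015 * 2.1 * 0.02 / 0.0043
Re = 42.63 / 0.0043
Re = 9914


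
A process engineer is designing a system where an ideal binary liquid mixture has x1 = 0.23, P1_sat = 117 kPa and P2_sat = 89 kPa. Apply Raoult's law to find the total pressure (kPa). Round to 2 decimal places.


P = x1*P1_sat + x2*P2_sat
x2 = 1 - x1 = 1 - 0.23 = 0.77
P = 0.23*117 + 0.77*89
P = 26.91 + 68.53
P = 95.44 kPa


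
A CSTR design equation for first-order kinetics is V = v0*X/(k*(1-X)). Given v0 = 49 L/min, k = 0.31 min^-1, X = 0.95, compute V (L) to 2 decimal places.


V = v0 * X / (k * (1 - X))
V = 49 * 0.95 / (0.31 * (1 - 0.95))
V = 46.55 / (0.31 * 0.05)
V = 46.55 / 0.0155
V = 3003.23 L


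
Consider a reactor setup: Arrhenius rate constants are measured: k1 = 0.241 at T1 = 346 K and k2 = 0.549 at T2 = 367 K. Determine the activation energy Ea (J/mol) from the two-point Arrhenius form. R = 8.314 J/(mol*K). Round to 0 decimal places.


Ea = R * ln(k2/k1) / (1/T1 - 1/T2)
ln(k2/k1) = ln(0.549/0.241) = 0.8233015
1/T1 - 1/T2 = 1/346 - 1/367 = 0.00016537777
Ea = 8.314 * 0.8233015 / 0.00016537777
Ea = 41390 J/mol


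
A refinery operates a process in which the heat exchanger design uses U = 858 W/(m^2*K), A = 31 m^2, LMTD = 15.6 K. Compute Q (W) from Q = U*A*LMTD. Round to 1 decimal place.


Q = U * A * LMTD
Q = 858 * 31 * 15.6
Q = 414928.8 W


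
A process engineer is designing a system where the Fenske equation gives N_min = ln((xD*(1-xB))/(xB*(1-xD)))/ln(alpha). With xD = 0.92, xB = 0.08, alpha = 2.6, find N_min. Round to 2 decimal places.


N_min = ln((xD*(1-xB))/(xB*(1-xD))) / ln(alpha)
Numerator inside ln: 0.8464 / 0.0064 = 132.25
ln(132.25) = 4.884694
ln(alpha) = ln(2.6) = 0.955511
N_min = 4.884694 / 0.955511 = 5.11


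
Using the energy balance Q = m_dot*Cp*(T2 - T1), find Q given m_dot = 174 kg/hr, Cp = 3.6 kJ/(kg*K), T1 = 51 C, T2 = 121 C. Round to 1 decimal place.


Q = m_dot * Cp * (T2 - T1)
Q = 174 * 3.6 * (121 - 51)
Q = 174 * 3.6 * 70
Q = 43848.0 kJ/hr


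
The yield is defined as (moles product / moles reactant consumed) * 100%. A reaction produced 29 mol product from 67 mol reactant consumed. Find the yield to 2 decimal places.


Yield = (moles product / moles consumed) * 100%
Yield = (29 / 67) * 100
Yield = 0.4328 * 100
Yield = 43.28%


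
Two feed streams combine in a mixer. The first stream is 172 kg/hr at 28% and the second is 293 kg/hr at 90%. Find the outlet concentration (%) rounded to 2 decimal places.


Mass balance on solute: F1*x1 + F2*x2 = F3*x3
F3 = F1 + F2 = 172 + 293 = 465 kg/hr
x3 = (F1*x1 + F2*x2)/F3
x3 = (172*0.28 + 293*0.9) / 465
x3 = 67.07%


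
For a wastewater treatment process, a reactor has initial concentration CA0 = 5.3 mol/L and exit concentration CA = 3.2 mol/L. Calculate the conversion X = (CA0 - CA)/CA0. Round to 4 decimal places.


X = (CA0 - CA) / CA0
X = (5.3 - 3.2) / 5.3
X = 2.1 / 5.3
X = 0.3962


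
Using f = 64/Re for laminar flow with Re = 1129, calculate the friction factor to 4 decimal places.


f = 64 / Re
f = 64 / 1129
f = 0.0567


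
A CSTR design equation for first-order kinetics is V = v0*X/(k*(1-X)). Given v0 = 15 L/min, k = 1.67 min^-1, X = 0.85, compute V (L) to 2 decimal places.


V = v0 * X / (k * (1 - X))
V = 15 * 0.85 / (1.67 * (1 - 0.85))
V = 12.75 / (1.67 * 0.15)
V = 12.75 / 0.2505
V = 50.90 L


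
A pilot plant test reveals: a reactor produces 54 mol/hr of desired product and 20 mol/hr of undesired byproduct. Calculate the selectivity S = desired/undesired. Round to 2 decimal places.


S = desired product rate / undesired product rate
S = 54 / 20
S = 2.70


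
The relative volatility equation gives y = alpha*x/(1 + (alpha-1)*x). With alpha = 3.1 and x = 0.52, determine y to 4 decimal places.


y = alpha*x / (1 + (alpha-1)*x)
y = 3.1*0.52 / (1 + (3.1-1)*0.52)
y = 1.612 / (1 + 1.092)
y = 1.612 / 2.092
y = 0.7706


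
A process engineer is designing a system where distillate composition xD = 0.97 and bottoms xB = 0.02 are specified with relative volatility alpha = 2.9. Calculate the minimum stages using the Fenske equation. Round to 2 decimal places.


N_min = ln((xD*(1-xB))/(xB*(1-xD))) / ln(alpha)
Numerator inside ln: 0.9506 / 0.0006 = 1584.333333
ln(1584.333333) = 7.367919
ln(alpha) = ln(2.9) = 1.064711
N_min = 7.367919 / 1.064711 = 6.92


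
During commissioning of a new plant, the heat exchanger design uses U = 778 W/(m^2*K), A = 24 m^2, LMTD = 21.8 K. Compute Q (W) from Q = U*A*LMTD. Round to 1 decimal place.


Q = U * A * LMTD
Q = 778 * 24 * 21.8
Q = 407049.6 W


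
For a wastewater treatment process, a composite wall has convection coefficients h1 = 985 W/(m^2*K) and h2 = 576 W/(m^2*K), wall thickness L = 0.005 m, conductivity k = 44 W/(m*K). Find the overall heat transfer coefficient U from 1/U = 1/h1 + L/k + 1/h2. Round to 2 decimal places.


1/U = 1/h1 + L/k + 1/h2
1/U = 1/985 + 0.005/44 + 1/576
1/U = 0.0010152284 + 0.0001136364 + 0.0017361111
1/U = 0.0028649759
U = 349.04 W/(m^2*K)


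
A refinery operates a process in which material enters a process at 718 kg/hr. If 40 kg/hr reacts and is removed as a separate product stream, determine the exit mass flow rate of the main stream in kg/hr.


Steady-state mass balance on the main outlet: F_out = F_in - F_removed
F_out = 718 - 40
F_out = 678 kg/hr


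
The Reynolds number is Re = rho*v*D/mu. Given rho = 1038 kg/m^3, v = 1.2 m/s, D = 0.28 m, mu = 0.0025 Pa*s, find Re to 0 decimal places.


Re = rho * v * D / mu
Re = 1038 * 1.2 * 0.28 / 0.0025
Re = 348.768 / 0.0025
Re = 139507


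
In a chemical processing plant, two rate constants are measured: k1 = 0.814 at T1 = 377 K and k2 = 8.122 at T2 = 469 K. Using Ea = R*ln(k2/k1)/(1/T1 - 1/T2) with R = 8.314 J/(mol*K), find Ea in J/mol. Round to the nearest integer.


Ea = R * ln(k2/k1) / (1/T1 - 1/T2)
ln(k2/k1) = ln(8.122/0.814) = 2.3003713
1/T1 - 1/T2 = 1/377 - 1/469 = 0.000520323732
Ea = 8.314 * 2.3003713 / 0.000520323732
Ea = 36757 J/mol


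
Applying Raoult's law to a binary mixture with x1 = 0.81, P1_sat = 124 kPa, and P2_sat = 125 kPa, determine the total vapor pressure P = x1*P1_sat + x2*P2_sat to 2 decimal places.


P = x1*P1_sat + x2*P2_sat
x2 = 1 - x1 = 1 - 0.81 = 0.19
P = 0.81*124 + 0.19*125
P = 100.44 + 23.75
P = 124.19 kPa


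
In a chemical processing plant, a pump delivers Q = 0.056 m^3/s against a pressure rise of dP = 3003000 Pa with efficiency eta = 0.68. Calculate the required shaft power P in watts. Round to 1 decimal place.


P = Q * dP / eta
P = 0.056 * 3003000 / 0.68
P = 168168.0 / 0.68
P = 247305.9 W


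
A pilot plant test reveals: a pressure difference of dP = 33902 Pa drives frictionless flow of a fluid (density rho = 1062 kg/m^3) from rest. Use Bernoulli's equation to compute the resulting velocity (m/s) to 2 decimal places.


v = sqrt(2*dP/rho)
v = sqrt(2*33902/1062)
v = sqrt(63.845574)
v = 7.99 m/s


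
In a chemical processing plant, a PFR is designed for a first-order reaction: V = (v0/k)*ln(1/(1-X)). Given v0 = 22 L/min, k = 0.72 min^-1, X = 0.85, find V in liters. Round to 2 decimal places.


V = (v0/k) * ln(1/(1-X))
V = (22/0.72) * ln(1/(1-0.85))
V = 30.555556 * ln(6.666667)
V = 30.555556 * 1.89712
V = 57.97 L


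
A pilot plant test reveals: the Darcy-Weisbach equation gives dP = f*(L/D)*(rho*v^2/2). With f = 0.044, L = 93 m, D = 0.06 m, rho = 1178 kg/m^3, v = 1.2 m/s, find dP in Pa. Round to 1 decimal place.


dP = f * (L/D) * (rho*v^2/2)
dP = 0.044 * (93/0.06) * (1178*1.2^2/2)
L/D = 1550.0
rho*v^2/2 = 1178*1.44/2 = 848.16
dP = 0.044 * 1550.0 * 848.16
dP = 57844.5 Pa


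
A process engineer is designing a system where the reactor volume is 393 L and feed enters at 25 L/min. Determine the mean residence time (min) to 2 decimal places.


tau = V / v0
tau = 393 / 25
tau = 15.72 min


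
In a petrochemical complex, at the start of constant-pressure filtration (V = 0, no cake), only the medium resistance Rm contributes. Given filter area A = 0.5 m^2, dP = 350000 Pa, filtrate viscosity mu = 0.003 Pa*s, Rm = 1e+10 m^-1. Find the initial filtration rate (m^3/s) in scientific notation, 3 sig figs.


rate = A * dP / (mu * Rm)
rate = 0.5 * 350000 / (0.003 * 1e+10)
rate = 175000.0 / 3.000e+07
rate = 5.83e-03 m^3/s


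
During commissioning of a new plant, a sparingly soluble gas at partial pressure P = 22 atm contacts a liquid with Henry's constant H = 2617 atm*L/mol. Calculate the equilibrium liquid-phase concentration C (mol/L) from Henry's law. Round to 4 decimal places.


C = P / H
C = 22 / 2617
C = 0.0084 mol/L


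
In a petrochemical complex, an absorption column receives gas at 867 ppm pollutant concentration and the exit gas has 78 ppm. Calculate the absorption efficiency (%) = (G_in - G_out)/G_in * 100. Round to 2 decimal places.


Efficiency = (G_in - G_out) / G_in * 100%
Efficiency = (867 - 78) / 867 * 100
Efficiency = 789 / 867 * 100
Efficiency = 91.00%


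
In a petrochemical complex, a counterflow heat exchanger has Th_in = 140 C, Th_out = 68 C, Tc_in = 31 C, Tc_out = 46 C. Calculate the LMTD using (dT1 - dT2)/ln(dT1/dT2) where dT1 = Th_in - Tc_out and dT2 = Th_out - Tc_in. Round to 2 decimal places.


dT1 = Th_in - Tc_out = 140 - 46 = 94
dT2 = Th_out - Tc_in = 68 - 31 = 37
LMTD = (dT1 - dT2) / ln(dT1/dT2)
LMTD = (94 - 37) / ln(94/37)
LMTD = 61.13 K


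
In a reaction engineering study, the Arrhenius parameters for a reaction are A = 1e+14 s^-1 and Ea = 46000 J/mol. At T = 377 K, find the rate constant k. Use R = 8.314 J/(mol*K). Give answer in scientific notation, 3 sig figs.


k = A * exp(-Ea/(R*T))
k = 1e+14 * exp(-46000 / (8.314 * 377))
k = 1e+14 * exp(-14.675958)
k = 4.23e+07


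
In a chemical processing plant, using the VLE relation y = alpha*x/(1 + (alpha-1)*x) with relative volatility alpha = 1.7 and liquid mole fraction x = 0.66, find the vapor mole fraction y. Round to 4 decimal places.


y = alpha*x / (1 + (alpha-1)*x)
y = 1.7*0.66 / (1 + (1.7-1)*0.66)
y = 1.122 / (1 + 0.462)
y = 1.122 / 1.462
y = 0.7674


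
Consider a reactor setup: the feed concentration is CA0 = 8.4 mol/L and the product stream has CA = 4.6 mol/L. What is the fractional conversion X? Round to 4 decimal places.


X = (CA0 - CA) / CA0
X = (8.4 - 4.6) / 8.4
X = 3.8 / 8.4
X = 0.4524


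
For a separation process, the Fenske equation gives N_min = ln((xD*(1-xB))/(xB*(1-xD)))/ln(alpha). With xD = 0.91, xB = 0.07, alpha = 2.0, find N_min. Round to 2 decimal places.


N_min = ln((xD*(1-xB))/(xB*(1-xD))) / ln(alpha)
Numerator inside ln: 0.8463 / 0.0063 = 134.333333
ln(134.333333) = 4.900324
ln(alpha) = ln(2.0) = 0.693147
N_min = 4.900324 / 0.693147 = 7.07


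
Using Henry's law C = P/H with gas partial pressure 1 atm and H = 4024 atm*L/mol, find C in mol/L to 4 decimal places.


C = P / H
C = 1 / 4024
C = 0.0002 mol/L


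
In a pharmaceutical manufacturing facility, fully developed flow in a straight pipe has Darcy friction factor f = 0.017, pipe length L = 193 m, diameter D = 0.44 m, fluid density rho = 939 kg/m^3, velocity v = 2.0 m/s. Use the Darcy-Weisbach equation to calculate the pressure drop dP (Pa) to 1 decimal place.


dP = f * (L/D) * (rho*v^2/2)
dP = 0.017 * (193/0.44) * (939*2.0^2/2)
L/D = 438.63636364
rho*v^2/2 = 939*4.0/2 = 1878.0
dP = 0.017 * 438.63636364 * 1878.0
dP = 14003.9 Pa


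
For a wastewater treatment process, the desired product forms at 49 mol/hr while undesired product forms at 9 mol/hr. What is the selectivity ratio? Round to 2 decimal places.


S = desired product rate / undesired product rate
S = 49 / 9
S = 5.44


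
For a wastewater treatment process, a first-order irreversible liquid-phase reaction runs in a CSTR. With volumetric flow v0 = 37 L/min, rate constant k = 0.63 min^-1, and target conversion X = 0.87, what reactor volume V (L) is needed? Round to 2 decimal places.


V = v0 * X / (k * (1 - X))
V = 37 * 0.87 / (0.63 * (1 - 0.87))
V = 32.19 / (0.63 * 0.13)
V = 32.19 / 0.0819
V = 393.04 L


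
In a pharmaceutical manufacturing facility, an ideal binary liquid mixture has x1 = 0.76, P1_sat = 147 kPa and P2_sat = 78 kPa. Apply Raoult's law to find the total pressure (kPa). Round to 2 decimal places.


P = x1*P1_sat + x2*P2_sat
x2 = 1 - x1 = 1 - 0.76 = 0.24
P = 0.76*147 + 0.24*78
P = 111.72 + 18.72
P = 130.44 kPa


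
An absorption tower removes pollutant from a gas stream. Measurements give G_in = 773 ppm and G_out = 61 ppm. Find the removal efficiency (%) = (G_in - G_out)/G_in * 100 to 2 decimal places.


Efficiency = (G_in - G_out) / G_in * 100%
Efficiency = (773 - 61) / 773 * 100
Efficiency = 712 / 773 * 100
Efficiency = 92.11%


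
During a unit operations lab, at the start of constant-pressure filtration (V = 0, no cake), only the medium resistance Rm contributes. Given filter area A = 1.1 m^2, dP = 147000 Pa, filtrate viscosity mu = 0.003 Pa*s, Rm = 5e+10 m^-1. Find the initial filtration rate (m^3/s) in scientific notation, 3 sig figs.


rate = A * dP / (mu * Rm)
rate = 1.1 * 147000 / (0.003 * 5e+10)
rate = 161700.0 / 1.500e+08
rate = 1.08e-03 m^3/s


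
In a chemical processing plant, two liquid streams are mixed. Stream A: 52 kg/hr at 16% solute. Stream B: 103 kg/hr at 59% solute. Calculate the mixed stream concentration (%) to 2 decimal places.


Mass balance on solute: F1*x1 + F2*x2 = F3*x3
F3 = F1 + F2 = 52 + 103 = 155 kg/hr
x3 = (F1*x1 + F2*x2)/F3
x3 = (52*0.16 + 103*0.59) / 155
x3 = 44.57%


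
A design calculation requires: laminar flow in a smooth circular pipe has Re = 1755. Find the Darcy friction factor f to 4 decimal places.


f = 64 / Re
f = 64 / 1755
f = 0.0365


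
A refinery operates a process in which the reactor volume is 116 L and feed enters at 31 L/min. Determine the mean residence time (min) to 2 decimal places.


tau = V / v0
tau = 116 / 31
tau = 3.74 min


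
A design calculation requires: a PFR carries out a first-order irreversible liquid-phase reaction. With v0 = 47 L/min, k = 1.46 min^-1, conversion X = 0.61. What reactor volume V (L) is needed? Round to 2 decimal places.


V = (v0/k) * ln(1/(1-X))
V = (47/1.46) * ln(1/(1-0.61))
V = 32.191781 * ln(2.564103)
V = 32.191781 * 0.941609
V = 30.31 L


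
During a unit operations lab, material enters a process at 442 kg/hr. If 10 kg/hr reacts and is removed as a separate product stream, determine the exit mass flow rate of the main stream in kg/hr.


Steady-state mass balance on the main outlet: F_out = F_in - F_removed
F_out = 442 - 10
F_out = 432 kg/hr


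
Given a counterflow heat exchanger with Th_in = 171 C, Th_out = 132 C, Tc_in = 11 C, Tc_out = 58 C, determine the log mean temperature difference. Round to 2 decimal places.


dT1 = Th_in - Tc_out = 171 - 58 = 113
dT2 = Th_out - Tc_in = 132 - 11 = 121
LMTD = (dT1 - dT2) / ln(dT1/dT2)
LMTD = (113 - 121) / ln(113/121)
LMTD = 116.95 K


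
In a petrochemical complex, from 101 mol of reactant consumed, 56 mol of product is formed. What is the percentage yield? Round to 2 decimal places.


Yield = (moles product / moles consumed) * 100%
Yield = (56 / 101) * 100
Yield = 0.5545 * 100
Yield = 55.45%


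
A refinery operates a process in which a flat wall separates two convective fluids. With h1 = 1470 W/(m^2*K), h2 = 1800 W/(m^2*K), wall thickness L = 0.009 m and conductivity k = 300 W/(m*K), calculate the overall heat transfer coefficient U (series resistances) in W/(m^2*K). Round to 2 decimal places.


1/U = 1/h1 + L/k + 1/h2
1/U = 1/1470 + 0.009/300 + 1/1800
1/U = 0.0006802721 + 3e-05 + 0.0005555556
1/U = 0.0012658277
U = 790.00 W/(m^2*K)


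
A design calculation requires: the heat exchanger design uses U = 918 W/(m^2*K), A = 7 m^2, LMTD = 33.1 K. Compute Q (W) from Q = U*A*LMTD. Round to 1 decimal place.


Q = U * A * LMTD
Q = 918 * 7 * 33.1
Q = 212700.6 W


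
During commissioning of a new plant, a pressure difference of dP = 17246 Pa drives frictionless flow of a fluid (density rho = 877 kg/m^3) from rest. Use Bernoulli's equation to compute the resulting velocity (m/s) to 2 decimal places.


v = sqrt(2*dP/rho)
v = sqrt(2*17246/877)
v = sqrt(39.329532)
v = 6.27 m/s


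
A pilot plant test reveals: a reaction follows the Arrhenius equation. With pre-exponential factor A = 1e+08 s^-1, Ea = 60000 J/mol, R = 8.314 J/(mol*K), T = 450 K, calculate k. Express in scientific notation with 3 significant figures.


k = A * exp(-Ea/(R*T))
k = 1e+08 * exp(-60000 / (8.314 * 450))
k = 1e+08 * exp(-16.037206)
k = 1.08e+01


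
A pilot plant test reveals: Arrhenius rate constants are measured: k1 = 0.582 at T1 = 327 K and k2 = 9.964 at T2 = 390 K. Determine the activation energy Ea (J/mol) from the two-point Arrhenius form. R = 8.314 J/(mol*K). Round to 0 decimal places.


Ea = R * ln(k2/k1) / (1/T1 - 1/T2)
ln(k2/k1) = ln(9.964/0.582) = 2.8402634
1/T1 - 1/T2 = 1/327 - 1/390 = 0.000494001411
Ea = 8.314 * 2.8402634 / 0.000494001411
Ea = 47801 J/mol


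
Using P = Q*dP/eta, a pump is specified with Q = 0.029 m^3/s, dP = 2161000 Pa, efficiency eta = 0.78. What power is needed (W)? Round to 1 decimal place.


P = Q * dP / eta
P = 0.029 * 2161000 / 0.78
P = 62669.0 / 0.78
P = 80344.9 W


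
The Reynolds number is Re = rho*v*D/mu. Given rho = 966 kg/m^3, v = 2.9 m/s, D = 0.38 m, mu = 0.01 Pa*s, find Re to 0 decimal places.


Re = rho * v * D / mu
Re = 966 * 2.9 * 0.38 / 0.01
Re = 1064.532 / 0.01
Re = 106453


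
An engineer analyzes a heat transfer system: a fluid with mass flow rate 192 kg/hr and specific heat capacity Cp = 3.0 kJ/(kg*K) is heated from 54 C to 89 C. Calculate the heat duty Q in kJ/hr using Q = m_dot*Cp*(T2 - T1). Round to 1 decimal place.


Q = m_dot * Cp * (T2 - T1)
Q = 192 * 3.0 * (89 - 54)
Q = 192 * 3.0 * 35
Q = 20160.0 kJ/hr


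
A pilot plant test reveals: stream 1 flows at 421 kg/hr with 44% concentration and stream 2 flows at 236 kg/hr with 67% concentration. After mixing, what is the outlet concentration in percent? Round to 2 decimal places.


Mass balance on solute: F1*x1 + F2*x2 = F3*x3
F3 = F1 + F2 = 421 + 236 = 657 kg/hr
x3 = (F1*x1 + F2*x2)/F3
x3 = (421*0.44 + 236*0.67) / 657
x3 = 52.26%


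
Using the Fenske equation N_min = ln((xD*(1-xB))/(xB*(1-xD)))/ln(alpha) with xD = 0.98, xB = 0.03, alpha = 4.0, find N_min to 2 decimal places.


N_min = ln((xD*(1-xB))/(xB*(1-xD))) / ln(alpha)
Numerator inside ln: 0.9506 / 0.0006 = 1584.333333
ln(1584.333333) = 7.367919
ln(alpha) = ln(4.0) = 1.386294
N_min = 7.367919 / 1.386294 = 5.31


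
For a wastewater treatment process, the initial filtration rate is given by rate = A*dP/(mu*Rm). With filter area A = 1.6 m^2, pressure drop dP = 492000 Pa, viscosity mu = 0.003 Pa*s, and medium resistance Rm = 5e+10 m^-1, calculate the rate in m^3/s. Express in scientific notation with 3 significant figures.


rate = A * dP / (mu * Rm)
rate = 1.6 * 492000 / (0.003 * 5e+10)
rate = 787200.0 / 1.500e+08
rate = 5.25e-03 m^3/s


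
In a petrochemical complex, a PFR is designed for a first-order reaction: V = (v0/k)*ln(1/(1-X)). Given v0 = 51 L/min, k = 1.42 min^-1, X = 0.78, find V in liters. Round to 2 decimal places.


V = (v0/k) * ln(1/(1-X))
V = (51/1.42) * ln(1/(1-0.78))
V = 35.915493 * ln(4.545455)
V = 35.915493 * 1.514128
V = 54.38 L


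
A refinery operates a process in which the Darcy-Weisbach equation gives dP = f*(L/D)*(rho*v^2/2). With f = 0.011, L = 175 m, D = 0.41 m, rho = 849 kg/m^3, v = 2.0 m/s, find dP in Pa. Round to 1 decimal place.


dP = f * (L/D) * (rho*v^2/2)
dP = 0.011 * (175/0.41) * (849*2.0^2/2)
L/D = 426.82926829
rho*v^2/2 = 849*4.0/2 = 1698.0
dP = 0.011 * 426.82926829 * 1698.0
dP = 7972.3 Pa


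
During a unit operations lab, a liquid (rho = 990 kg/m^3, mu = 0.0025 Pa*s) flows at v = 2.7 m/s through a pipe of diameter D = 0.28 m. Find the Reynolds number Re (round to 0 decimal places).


Re = rho * v * D / mu
Re = 990 * 2.7 * 0.28 / 0.0025
Re = 748.44 / 0.0025
Re = 299376


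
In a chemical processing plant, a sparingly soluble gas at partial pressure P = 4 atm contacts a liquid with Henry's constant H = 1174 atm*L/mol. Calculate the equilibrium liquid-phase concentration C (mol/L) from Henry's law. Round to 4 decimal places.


C = P / H
C = 4 / 1174
C = 0.0034 mol/L


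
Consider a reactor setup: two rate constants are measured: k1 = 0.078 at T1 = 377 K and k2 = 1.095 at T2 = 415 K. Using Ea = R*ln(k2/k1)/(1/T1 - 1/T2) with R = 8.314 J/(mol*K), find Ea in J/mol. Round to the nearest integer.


Ea = R * ln(k2/k1) / (1/T1 - 1/T2)
ln(k2/k1) = ln(1.095/0.078) = 2.6418008
1/T1 - 1/T2 = 1/377 - 1/415 = 0.00024288134
Ea = 8.314 * 2.6418008 / 0.00024288134
Ea = 90431 J/mol


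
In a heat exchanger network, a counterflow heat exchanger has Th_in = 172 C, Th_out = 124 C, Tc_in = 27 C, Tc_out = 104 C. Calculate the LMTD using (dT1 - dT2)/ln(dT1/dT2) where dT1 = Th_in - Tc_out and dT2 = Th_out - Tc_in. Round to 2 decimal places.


dT1 = Th_in - Tc_out = 172 - 104 = 68
dT2 = Th_out - Tc_in = 124 - 27 = 97
LMTD = (dT1 - dT2) / ln(dT1/dT2)
LMTD = (68 - 97) / ln(68/97)
LMTD = 81.64 K


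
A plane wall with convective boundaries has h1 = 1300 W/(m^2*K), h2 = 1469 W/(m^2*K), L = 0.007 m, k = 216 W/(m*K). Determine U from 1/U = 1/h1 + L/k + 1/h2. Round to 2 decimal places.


1/U = 1/h1 + L/k + 1/h2
1/U = 1/1300 + 0.007/216 + 1/1469
1/U = 0.0007692308 + 3.24074e-05 + 0.0006807352
1/U = 0.0014823734
U = 674.59 W/(m^2*K)


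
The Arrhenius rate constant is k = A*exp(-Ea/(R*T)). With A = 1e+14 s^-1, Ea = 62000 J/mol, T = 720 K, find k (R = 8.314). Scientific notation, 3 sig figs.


k = A * exp(-Ea/(R*T))
k = 1e+14 * exp(-62000 / (8.314 * 720))
k = 1e+14 * exp(-10.357362)
k = 3.18e+09


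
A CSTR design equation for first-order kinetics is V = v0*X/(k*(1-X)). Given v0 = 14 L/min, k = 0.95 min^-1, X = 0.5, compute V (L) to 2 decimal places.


V = v0 * X / (k * (1 - X))
V = 14 * 0.5 / (0.95 * (1 - 0.5))
V = 7.0 / (0.95 * 0.5)
V = 7.0 / 0.475
V = 14.74 L


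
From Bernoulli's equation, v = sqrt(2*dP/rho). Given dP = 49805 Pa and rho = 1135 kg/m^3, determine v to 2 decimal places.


v = sqrt(2*dP/rho)
v = sqrt(2*49805/1135)
v = sqrt(87.762115)
v = 9.37 m/s


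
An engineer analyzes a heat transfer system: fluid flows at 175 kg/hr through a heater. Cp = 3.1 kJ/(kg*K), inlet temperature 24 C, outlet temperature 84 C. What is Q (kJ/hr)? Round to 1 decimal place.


Q = m_dot * Cp * (T2 - T1)
Q = 175 * 3.1 * (84 - 24)
Q = 175 * 3.1 * 60
Q = 32550.0 kJ/hr


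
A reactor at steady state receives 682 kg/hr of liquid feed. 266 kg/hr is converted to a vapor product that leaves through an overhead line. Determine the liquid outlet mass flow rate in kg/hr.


Steady-state mass balance on the main outlet: F_out = F_in - F_removed
F_out = 682 - 266
F_out = 416 kg/hr


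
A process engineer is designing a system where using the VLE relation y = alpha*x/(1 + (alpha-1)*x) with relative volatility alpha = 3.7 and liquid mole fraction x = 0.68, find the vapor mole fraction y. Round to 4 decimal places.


y = alpha*x / (1 + (alpha-1)*x)
y = 3.7*0.68 / (1 + (3.7-1)*0.68)
y = 2.516 / (1 + 1.836)
y = 2.516 / 2.836
y = 0.8872


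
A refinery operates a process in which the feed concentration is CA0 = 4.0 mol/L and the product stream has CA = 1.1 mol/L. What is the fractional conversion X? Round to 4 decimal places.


X = (CA0 - CA) / CA0
X = (4.0 - 1.1) / 4.0
X = 2.9 / 4.0
X = 0.7250


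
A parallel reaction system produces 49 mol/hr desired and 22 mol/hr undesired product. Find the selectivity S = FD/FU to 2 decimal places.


S = desired product rate / undesired product rate
S = 49 / 22
S = 2.23


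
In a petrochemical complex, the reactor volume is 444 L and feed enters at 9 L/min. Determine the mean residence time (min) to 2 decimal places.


tau = V / v0
tau = 444 / 9
tau = 49.33 min


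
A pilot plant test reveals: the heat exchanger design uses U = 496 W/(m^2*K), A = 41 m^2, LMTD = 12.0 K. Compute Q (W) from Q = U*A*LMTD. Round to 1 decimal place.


Q = U * A * LMTD
Q = 496 * 41 * 12.0
Q = 244032.0 W


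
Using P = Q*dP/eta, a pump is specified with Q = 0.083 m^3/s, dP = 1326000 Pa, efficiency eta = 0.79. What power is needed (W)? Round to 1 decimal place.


P = Q * dP / eta
P = 0.083 * 1326000 / 0.79
P = 110058.0 / 0.79
P = 139313.9 W


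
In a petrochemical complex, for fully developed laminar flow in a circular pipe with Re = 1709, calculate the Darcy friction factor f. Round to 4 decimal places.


f = 64 / Re
f = 64 / 1709
f = 0.0374


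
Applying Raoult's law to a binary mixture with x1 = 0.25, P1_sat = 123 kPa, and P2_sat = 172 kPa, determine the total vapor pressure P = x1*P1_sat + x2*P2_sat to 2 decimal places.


P = x1*P1_sat + x2*P2_sat
x2 = 1 - x1 = 1 - 0.25 = 0.75
P = 0.25*123 + 0.75*172
P = 30.75 + 129.0
P = 159.75 kPa


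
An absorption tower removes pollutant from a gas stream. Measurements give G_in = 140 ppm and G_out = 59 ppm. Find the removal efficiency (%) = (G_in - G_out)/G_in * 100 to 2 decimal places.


Efficiency = (G_in - G_out) / G_in * 100%
Efficiency = (140 - 59) / 140 * 100
Efficiency = 81 / 140 * 100
Efficiency = 57.86%


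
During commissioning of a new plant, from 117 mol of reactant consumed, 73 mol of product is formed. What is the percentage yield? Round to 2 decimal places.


Yield = (moles product / moles consumed) * 100%
Yield = (73 / 117) * 100
Yield = 0.6239 * 100
Yield = 62.39%


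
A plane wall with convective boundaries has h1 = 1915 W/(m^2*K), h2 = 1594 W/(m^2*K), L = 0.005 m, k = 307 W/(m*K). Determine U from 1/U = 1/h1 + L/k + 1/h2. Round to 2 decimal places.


1/U = 1/h1 + L/k + 1/h2
1/U = 1/1915 + 0.005/307 + 1/1594
1/U = 0.0005221932 + 1.62866e-05 + 0.0006273526
1/U = 0.0011658324
U = 857.76 W/(m^2*K)


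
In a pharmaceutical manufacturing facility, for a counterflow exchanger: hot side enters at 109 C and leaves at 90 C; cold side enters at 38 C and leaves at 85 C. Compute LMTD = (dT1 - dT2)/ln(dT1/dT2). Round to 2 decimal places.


dT1 = Th_in - Tc_out = 109 - 85 = 24
dT2 = Th_out - Tc_in = 90 - 38 = 52
LMTD = (dT1 - dT2) / ln(dT1/dT2)
LMTD = (24 - 52) / ln(24/52)
LMTD = 36.21 K


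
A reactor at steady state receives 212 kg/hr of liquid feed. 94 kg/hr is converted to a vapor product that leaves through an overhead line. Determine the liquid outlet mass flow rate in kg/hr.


Steady-state mass balance on the main outlet: F_out = F_in - F_removed
F_out = 212 - 94
F_out = 118 kg/hr


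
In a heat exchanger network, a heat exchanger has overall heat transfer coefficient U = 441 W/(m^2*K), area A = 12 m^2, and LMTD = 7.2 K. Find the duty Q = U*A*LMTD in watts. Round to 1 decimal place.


Q = U * A * LMTD
Q = 441 * 12 * 7.2
Q = 38102.4 W


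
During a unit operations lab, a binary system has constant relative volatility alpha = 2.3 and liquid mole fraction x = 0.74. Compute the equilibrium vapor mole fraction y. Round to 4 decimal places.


y = alpha*x / (1 + (alpha-1)*x)
y = 2.3*0.74 / (1 + (2.3-1)*0.74)
y = 1.702 / (1 + 0.962)
y = 1.702 / 1.962
y = 0.8675


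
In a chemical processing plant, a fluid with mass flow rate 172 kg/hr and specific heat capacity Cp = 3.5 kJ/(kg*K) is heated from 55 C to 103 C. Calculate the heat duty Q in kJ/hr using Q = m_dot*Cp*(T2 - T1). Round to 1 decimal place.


Q = m_dot * Cp * (T2 - T1)
Q = 172 * 3.5 * (103 - 55)
Q = 172 * 3.5 * 48
Q = 28896.0 kJ/hr


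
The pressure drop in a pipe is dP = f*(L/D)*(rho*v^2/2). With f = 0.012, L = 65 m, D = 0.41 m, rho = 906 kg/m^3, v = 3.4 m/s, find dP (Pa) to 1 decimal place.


dP = f * (L/D) * (rho*v^2/2)
dP = 0.012 * (65/0.41) * (906*3.4^2/2)
L/D = 158.53658537
rho*v^2/2 = 906*11.56/2 = 5236.68
dP = 0.012 * 158.53658537 * 5236.68
dP = 9962.5 Pa


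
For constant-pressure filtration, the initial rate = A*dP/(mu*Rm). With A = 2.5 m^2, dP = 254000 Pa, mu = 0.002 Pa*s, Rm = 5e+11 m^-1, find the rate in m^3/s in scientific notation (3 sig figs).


rate = A * dP / (mu * Rm)
rate = 2.5 * 254000 / (0.002 * 5e+11)
rate = 635000.0 / 1.000e+09
rate = 6.35e-04 m^3/s


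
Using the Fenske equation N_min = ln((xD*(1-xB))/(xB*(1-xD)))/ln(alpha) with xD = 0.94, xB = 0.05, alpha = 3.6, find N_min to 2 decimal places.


N_min = ln((xD*(1-xB))/(xB*(1-xD))) / ln(alpha)
Numerator inside ln: 0.893 / 0.003 = 297.666667
ln(297.666667) = 5.695974
ln(alpha) = ln(3.6) = 1.280934
N_min = 5.695974 / 1.280934 = 4.45


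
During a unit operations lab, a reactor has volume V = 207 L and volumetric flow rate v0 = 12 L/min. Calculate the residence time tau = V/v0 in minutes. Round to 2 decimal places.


tau = V / v0
tau = 207 / 12
tau = 17.25 min


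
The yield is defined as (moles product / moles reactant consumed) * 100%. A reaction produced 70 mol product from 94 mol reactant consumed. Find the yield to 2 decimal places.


Yield = (moles product / moles consumed) * 100%
Yield = (70 / 94) * 100
Yield = 0.7447 * 100
Yield = 74.47%


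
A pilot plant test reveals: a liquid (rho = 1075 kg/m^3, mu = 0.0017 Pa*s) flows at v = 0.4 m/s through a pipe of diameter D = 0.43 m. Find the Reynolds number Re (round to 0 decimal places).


Re = rho * v * D / mu
Re = 1075 * 0.4 * 0.43 / 0.0017
Re = 184.9 / 0.0017
Re = 108765


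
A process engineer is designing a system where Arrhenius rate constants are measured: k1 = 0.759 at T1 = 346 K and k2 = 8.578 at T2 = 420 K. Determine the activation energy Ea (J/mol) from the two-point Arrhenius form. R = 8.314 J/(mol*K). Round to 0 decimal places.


Ea = R * ln(k2/k1) / (1/T1 - 1/T2)
ln(k2/k1) = ln(8.578/0.759) = 2.4249543
1/T1 - 1/T2 = 1/346 - 1/420 = 0.000509221029
Ea = 8.314 * 2.4249543 / 0.000509221029
Ea = 39592 J/mol


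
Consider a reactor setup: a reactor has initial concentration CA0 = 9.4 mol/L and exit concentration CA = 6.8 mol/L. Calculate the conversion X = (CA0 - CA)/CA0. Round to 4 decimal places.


X = (CA0 - CA) / CA0
X = (9.4 - 6.8) / 9.4
X = 2.6 / 9.4
X = 0.2766


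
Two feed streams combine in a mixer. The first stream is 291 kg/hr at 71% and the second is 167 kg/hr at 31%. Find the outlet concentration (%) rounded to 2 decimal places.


Mass balance on solute: F1*x1 + F2*x2 = F3*x3
F3 = F1 + F2 = 291 + 167 = 458 kg/hr
x3 = (F1*x1 + F2*x2)/F3
x3 = (291*0.71 + 167*0.31) / 458
x3 = 56.41%


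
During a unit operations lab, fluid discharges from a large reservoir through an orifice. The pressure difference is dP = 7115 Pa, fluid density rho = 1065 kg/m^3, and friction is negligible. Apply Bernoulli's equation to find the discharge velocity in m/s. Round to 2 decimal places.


v = sqrt(2*dP/rho)
v = sqrt(2*7115/1065)
v = sqrt(13.361502)
v = 3.66 m/s


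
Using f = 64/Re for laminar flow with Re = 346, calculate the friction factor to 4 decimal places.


f = 64 / Re
f = 64 / 346
f = 0.1850


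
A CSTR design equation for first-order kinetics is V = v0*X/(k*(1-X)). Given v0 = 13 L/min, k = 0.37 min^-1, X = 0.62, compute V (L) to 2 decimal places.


V = v0 * X / (k * (1 - X))
V = 13 * 0.62 / (0.37 * (1 - 0.62))
V = 8.06 / (0.37 * 0.38)
V = 8.06 / 0.1406
V = 57.33 L


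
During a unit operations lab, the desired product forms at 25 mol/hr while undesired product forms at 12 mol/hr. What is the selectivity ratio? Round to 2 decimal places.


S = desired product rate / undesired product rate
S = 25 / 12
S = 2.08


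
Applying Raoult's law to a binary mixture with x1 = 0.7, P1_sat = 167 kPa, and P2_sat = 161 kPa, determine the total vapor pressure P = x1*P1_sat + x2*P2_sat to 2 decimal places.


P = x1*P1_sat + x2*P2_sat
x2 = 1 - x1 = 1 - 0.7 = 0.3
P = 0.7*167 + 0.3*161
P = 116.9 + 48.3
P = 165.20 kPa


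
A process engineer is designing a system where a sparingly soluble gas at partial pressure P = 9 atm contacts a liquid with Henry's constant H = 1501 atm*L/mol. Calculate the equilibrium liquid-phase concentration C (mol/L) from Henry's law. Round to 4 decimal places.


C = P / H
C = 9 / 1501
C = 0.0060 mol/L


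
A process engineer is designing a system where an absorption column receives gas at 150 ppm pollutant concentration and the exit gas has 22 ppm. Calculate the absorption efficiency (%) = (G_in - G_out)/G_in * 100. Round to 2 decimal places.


Efficiency = (G_in - G_out) / G_in * 100%
Efficiency = (150 - 22) / 150 * 100
Efficiency = 128 / 150 * 100
Efficiency = 85.33%


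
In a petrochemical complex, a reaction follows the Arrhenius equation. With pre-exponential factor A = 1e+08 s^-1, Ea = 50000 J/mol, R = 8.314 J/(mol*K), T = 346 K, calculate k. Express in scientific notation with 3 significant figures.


k = A * exp(-Ea/(R*T))
k = 1e+08 * exp(-50000 / (8.314 * 346))
k = 1e+08 * exp(-17.381365)
k = 2.83e+00


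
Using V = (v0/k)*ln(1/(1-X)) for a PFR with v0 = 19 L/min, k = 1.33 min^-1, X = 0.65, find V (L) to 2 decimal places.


V = (v0/k) * ln(1/(1-X))
V = (19/1.33) * ln(1/(1-0.65))
V = 14.285714 * ln(2.857143)
V = 14.285714 * 1.049822
V = 15.00 L


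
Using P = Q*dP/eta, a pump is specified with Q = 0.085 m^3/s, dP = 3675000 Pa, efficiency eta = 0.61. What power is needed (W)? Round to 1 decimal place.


P = Q * dP / eta
P = 0.085 * 3675000 / 0.61
P = 312375.0 / 0.61
P = 512090.2 W


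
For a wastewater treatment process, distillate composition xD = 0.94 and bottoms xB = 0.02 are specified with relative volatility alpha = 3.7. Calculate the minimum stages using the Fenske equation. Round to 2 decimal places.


N_min = ln((xD*(1-xB))/(xB*(1-xD))) / ln(alpha)
Numerator inside ln: 0.9212 / 0.0012 = 767.666667
ln(767.666667) = 6.643356
ln(alpha) = ln(3.7) = 1.308333
N_min = 6.643356 / 1.308333 = 5.08


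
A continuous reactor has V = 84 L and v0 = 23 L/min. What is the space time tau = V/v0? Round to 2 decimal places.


tau = V / v0
tau = 84 / 23
tau = 3.65 min


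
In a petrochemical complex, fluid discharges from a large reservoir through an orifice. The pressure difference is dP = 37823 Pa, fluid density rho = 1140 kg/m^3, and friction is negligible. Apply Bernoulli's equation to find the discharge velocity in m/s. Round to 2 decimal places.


v = sqrt(2*dP/rho)
v = sqrt(2*37823/1140)
v = sqrt(66.35614)
v = 8.15 m/s


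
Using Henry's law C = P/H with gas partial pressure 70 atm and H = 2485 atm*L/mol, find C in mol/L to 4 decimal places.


C = P / H
C = 70 / 2485
C = 0.0282 mol/L
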